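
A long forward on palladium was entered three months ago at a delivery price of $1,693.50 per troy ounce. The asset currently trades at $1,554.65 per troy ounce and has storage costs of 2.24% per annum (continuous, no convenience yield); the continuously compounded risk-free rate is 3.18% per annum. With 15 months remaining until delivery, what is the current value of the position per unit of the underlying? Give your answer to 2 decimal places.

-$28.71 per troy ounce

Current fair forward for the remaining 15 months: F = S·e^((r + u)·T), (r + u) = 0.0318 + 0.0224 = 0.0542
F = 1554.65 · e^(0.0542 × 15/12) = 1554.65 × 1.07009775 = 1663.6275
Value of long forward = (F − K)·e^(−rT) = (1663.6275 − 1693.50) · e^(−0.0318·15/12)
= -29.8725 × 0.96102967 = -28.71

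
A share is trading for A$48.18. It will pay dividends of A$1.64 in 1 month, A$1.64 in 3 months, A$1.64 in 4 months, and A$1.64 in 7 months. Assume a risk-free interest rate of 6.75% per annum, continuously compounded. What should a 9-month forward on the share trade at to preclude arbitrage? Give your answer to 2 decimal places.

A$43.92

PV(dividends) I = 1.64·e^(−0.0675·1/12) + 1.64·e^(−0.0675·3/12) + 1.64·e^(−0.0675·4/12) + 1.64·e^(−0.0675·7/12)
I = 1.6308 + 1.6126 + 1.6035 + 1.5767 = 6.4236
F = (S − I)·e^(rT) = (48.18 − 6.4236) · e^(0.0675·9/12)
= 41.7564 · e^0.050625 = 41.7564 × 1.051928 = A$43.92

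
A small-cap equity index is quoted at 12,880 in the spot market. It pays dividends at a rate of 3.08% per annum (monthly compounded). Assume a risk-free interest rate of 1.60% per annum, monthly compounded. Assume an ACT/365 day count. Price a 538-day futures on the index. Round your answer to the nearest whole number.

F = S · (1+r/12)^(12T) / (1+q/12)^(12T)
= 12880 × 1.023848 / 1.046384 = 12880 × 0.978463
F = 12,603

12,603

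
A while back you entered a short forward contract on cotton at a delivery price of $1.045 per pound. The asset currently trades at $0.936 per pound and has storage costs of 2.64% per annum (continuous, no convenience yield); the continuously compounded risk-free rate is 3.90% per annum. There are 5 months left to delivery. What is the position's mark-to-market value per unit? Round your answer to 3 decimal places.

$0.082 per pound

Current fair forward for the remaining 5 months: F = S·e^((r + u)·T), (r + u) = 0.0390 + 0.0264 = 0.0654
F = 0.936 · e^(0.0654 × 5/12) = 0.936 × 1.027625 = 0.9619
Value of long forward = (F − K)·e^(−rT) = (0.9619 − 1.045) · e^(−0.0390·5/12)
= -0.0831 × 0.983881 = -0.082
Short position value = −(long value) = $0.082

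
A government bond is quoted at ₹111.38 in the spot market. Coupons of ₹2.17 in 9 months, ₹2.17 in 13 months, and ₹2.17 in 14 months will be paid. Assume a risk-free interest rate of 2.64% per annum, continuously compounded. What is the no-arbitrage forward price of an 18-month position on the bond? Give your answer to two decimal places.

PV(coupons) I = 2.17·e^(−0.0264·9/12) + 2.17·e^(−0.0264·13/12) + 2.17·e^(−0.0264·14/12)
I = 2.1275 + 2.1088 + 2.1042 = 6.3405
F = (S − I)·e^(rT) = (111.38 − 6.3405) · e^(0.0264·18/12)
= 105.0395 · e^0.039600 = 105.0395 × 1.040395 = ₹109.28

₹109.28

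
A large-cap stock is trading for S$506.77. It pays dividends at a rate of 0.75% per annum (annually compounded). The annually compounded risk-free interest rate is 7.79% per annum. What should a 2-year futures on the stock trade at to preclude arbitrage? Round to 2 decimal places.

S$580.07

F = S · (1+r)^T / (1+q)^T
= 506.77 × 1.161868 / 1.015056 = 506.77 × 1.144634
F = S$580.07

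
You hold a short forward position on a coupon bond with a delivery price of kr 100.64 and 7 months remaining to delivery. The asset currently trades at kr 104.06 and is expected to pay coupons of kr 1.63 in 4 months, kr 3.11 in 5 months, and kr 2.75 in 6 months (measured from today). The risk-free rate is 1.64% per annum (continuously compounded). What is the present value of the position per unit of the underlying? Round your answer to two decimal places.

kr 3.06

PV(remaining coupons) I = 1.63·e^(−0.0164·4/12) + 3.11·e^(−0.0164·5/12) + 2.75·e^(−0.0164·6/12) = 7.4375
Current forward F = (S − I)·e^(rT) = (104.06 − 7.4375)·e^(0.0164·7/12) = 96.6225 × 1.009613 = 97.5513
Value (long) = (F − K)·e^(−rT) = (97.5513 − 100.64) × 0.990479 = -3.0593
Short position value = −(long value) = kr 3.06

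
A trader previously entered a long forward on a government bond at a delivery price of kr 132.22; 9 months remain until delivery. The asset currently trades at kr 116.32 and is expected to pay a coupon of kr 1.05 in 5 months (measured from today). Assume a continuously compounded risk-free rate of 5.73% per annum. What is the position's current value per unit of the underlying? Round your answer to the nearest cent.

-kr 11.36

PV(remaining coupons) I = 1.05·e^(−0.0573·5/12) = 1.0252
Current forward F = (S − I)·e^(rT) = (116.32 − 1.0252)·e^(0.0573·9/12) = 115.2948 × 1.043912 = 120.3576
Value (long) = (F − K)·e^(−rT) = (120.3576 − 132.22) × 0.957935 = -11.3634
Value = -kr 11.36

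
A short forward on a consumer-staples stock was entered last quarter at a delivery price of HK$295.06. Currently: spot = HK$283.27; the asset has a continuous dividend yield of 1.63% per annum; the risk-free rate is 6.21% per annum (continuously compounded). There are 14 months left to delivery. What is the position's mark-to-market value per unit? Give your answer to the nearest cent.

-HK$3.50

Current fair forward for the remaining 14 months: F = S·e^((r − q)·T), (r − q) = 0.0621 − 0.0163 = 0.0458
F = 283.27 · e^(0.0458 × 14/12) = 283.27 × 1.054887 = 298.8178
Value of long forward = (F − K)·e^(−rT) = (298.8178 − 295.06) · e^(−0.0621·14/12)
= 3.7578 × 0.930112 = 3.50
Short position value = −(long value) = -HK$3.50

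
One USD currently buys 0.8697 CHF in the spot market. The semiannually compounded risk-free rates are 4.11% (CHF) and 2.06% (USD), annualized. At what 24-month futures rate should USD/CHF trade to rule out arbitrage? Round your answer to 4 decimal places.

By covered interest parity, F = S · (1+r_CHF/2)^(2T) / (1+r_USD/2)^(2T)
= 0.8697 × 1.084769 / 1.041841 = 0.8697 × 1.041204
F = 0.9055 CHF per USD

0.9055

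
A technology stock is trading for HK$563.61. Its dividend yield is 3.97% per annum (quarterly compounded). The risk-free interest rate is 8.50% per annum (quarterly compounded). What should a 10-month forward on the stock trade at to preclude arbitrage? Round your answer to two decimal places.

F = S · (1+r/4)^(4T) / (1+q/4)^(4T)
= 563.61 × 1.072606 / 1.033468 = 563.61 × 1.037871
F = HK$584.95

HK$584.95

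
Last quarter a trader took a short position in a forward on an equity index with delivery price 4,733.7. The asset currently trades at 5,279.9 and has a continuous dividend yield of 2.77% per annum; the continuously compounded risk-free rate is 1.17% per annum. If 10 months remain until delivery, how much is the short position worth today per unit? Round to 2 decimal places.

Current fair forward for the remaining 10 months: F = S·e^((r − q)·T), (r − q) = 0.0117 − 0.0277 = -0.0160
F = 5279.9 · e^(-0.0160 × 10/12) = 5279.9 × 0.98675516 = 5209.9686
Value of long forward = (F − K)·e^(−rT) = (5209.9686 − 4733.7) · e^(−0.0117·10/12)
= 476.2686 × 0.99029738 = 471.65
Short position value = −(long value) = -471.65

-471.65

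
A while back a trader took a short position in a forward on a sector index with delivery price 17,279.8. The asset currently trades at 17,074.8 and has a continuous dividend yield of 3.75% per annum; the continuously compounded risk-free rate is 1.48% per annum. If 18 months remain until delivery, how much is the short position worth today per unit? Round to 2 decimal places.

Current fair forward for the remaining 18 months: F = S·e^((r − q)·T), (r − q) = 0.0148 − 0.0375 = -0.0227
F = 17074.8 · e^(-0.0227 × 18/12) = 17074.8 × 0.96652318 = 16503.1900
Value of long forward = (F − K)·e^(−rT) = (16503.1900 − 17279.8) · e^(−0.0148·18/12)
= -776.6100 × 0.97804461 = -759.56
Short position value = −(long value) = 759.56

759.56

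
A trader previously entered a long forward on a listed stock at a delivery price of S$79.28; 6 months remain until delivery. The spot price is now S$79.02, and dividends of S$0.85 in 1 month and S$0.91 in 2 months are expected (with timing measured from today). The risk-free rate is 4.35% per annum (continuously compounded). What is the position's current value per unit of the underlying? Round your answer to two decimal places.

PV(remaining dividends) I = 0.85·e^(−0.0435·1/12) + 0.91·e^(−0.0435·2/12) = 1.7504
Current forward F = (S − I)·e^(rT) = (79.02 − 1.7504)·e^(0.0435·6/12) = 77.2696 × 1.021988 = 78.9686
Value (long) = (F − K)·e^(−rT) = (78.9686 − 79.28) × 0.978485 = -0.3047
Value = -S$0.30

-S$0.30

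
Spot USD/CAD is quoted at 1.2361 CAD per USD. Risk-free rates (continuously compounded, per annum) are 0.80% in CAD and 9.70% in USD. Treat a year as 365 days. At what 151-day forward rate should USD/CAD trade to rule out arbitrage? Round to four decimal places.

F = S·e^((r_CAD − r_USD)T) = 1.2361 · e^((0.0080 − 0.0970) × 151/365)
= 1.2361 · e^-0.036819 = 1.2361 × 0.963851
F = 1.1914 CAD per USD

1.1914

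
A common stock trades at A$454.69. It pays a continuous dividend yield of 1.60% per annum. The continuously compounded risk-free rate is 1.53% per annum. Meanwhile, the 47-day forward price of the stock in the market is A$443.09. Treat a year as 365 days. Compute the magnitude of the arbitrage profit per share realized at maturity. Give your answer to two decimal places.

A$11.56 per share

Fair forward: F* = S·e^(carry·T), with carry = (r − q) = 0.0153 − 0.0160 = -0.0007
F* = 454.69 · e^(-0.0007 × 47/365) = 454.69 · e^-0.000090 = 454.69 × 0.999910 = A$454.6491
Market A$443.09 < fair A$454.6491: forward underpriced → reverse cash-and-carry (short spot, go long the forward).
At maturity, profit = |F_mkt − F*| = |443.09 − 454.6491| = A$11.56 per share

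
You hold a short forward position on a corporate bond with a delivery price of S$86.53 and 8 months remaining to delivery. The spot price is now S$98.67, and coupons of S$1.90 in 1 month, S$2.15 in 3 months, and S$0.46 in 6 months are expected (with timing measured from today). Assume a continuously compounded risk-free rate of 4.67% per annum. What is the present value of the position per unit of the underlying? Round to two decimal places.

PV(remaining coupons) I = 1.90·e^(−0.0467·1/12) + 2.15·e^(−0.0467·3/12) + 0.46·e^(−0.0467·6/12) = 4.4670
Current forward F = (S − I)·e^(rT) = (98.67 − 4.4670)·e^(0.0467·8/12) = 94.2030 × 1.031623 = 97.1820
Value (long) = (F − K)·e^(−rT) = (97.1820 − 86.53) × 0.969346 = 10.3255
Short position value = −(long value) = -S$10.33

-S$10.33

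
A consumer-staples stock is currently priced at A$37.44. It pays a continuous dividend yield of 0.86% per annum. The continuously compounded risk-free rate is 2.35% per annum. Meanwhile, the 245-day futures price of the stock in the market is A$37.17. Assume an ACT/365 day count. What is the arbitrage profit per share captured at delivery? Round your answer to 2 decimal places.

Fair futures: F* = S·e^(carry·T), with carry = (r − q) = 0.0235 − 0.0086 = 0.0149
F* = 37.44 · e^(0.0149 × 245/365) = 37.44 · e^0.010001 = 37.44 × 1.010051 = A$37.8163
Market A$37.17 < fair A$37.8163: forward underpriced → reverse cash-and-carry (short spot, go long the forward).
At maturity, profit = |F_mkt − F*| = |37.17 − 37.8163| = A$0.65 per share

A$0.65 per share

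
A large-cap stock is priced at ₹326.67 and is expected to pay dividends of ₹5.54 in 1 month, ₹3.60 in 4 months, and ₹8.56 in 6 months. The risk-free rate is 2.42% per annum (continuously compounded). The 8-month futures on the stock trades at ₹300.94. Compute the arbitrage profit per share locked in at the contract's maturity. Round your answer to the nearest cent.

₹13.20 per share

PV(dividends) I = 5.54·e^(−0.0242·1/12) + 3.60·e^(−0.0242·4/12) + 8.56·e^(−0.0242·6/12) = 17.5570
Fair futures F* = (S − I)·e^(rT) = (326.67 − 17.5570)·e^0.016133 = 309.1130 × 1.016264 = 314.1404
Market ₹300.94 < fair 314.1404: forward underpriced → reverse cash-and-carry (short the stock, invest proceeds at r, pay the dividends, go long the forward).
Profit at T = |F_mkt − F*| = |300.94 − 314.1404| = ₹13.20 per share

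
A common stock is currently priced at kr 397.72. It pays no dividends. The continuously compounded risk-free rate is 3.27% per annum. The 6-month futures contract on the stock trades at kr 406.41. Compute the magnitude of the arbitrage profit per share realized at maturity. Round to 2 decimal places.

Fair futures: F* = S·e^(carry·T), with carry = r = 0.0327
F* = 397.72 · e^(0.0327 × 6/12) = 397.72 · e^0.016350 = 397.72 × 1.016484 = kr 404.2760
Market kr 406.41 > fair kr 404.2760: forward overpriced → cash-and-carry (buy spot, short the forward).
At maturity, profit = |F_mkt − F*| = |406.41 − 404.2760| = kr 2.13 per share

kr 2.13 per share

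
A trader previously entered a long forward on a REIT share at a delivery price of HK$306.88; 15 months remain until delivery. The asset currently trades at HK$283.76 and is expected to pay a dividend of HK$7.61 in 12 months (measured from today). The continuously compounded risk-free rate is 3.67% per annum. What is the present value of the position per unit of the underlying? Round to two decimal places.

PV(remaining dividends) I = 7.61·e^(−0.0367·12/12) = 7.3358
Current forward F = (S − I)·e^(rT) = (283.76 − 7.3358)·e^(0.0367·15/12) = 276.4242 × 1.046944 = 289.4007
Value (long) = (F − K)·e^(−rT) = (289.4007 − 306.88) × 0.955161 = -16.6955
Value = -HK$16.70

-HK$16.70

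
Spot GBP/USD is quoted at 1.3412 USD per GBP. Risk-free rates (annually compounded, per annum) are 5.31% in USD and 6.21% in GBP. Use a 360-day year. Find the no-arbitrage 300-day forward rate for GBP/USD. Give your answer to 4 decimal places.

By covered interest parity, F = S · (1+r_USD)^T / (1+r_GBP)^T
= 1.3412 × 1.044058 / 1.051488 = 1.3412 × 0.992934
F = 1.3317 USD per GBP

1.3317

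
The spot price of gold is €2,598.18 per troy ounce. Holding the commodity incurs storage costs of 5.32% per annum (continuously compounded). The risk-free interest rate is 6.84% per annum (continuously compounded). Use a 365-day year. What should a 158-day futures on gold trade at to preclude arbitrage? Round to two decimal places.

€2,738.61 per troy ounce

Net carry = r + u − y = 0.0684 + 0.0532 − 0.0000 = 0.1216
F = S·e^((r+u−y)T) = 2598.18 · e^(0.1216 × 158/365) = 2598.18 · e^0.05263781
= 2598.18 × 1.05404781 = €2,738.61 per troy ounce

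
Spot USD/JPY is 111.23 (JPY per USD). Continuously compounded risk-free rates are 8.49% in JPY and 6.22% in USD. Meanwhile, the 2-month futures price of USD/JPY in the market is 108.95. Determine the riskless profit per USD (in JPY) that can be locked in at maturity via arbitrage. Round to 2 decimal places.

2.70 per USD (in JPY)

Fair futures: F* = S·e^(carry·T), with carry = (r_JPY − r_USD) = 0.0849 − 0.0622 = 0.0227
F* = 111.23 · e^(0.0227 × 2/12) = 111.23 · e^0.003783 = 111.23 × 1.003790 = 111.6516
Market 108.95 < fair 111.6516: forward underpriced → reverse cash-and-carry (short spot, go long the forward).
At maturity, profit = |F_mkt − F*| = |108.95 − 111.6516| = 2.70 per USD (in JPY)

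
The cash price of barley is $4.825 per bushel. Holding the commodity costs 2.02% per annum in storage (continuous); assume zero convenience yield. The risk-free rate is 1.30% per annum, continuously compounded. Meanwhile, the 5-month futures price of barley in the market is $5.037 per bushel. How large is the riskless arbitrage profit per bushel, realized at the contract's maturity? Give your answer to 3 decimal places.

Fair futures: F* = S·e^(carry·T), with carry = (r + u) = 0.0130 + 0.0202 = 0.0332
F* = 4.825 · e^(0.0332 × 5/12) = 4.825 · e^0.013833 = 4.825 × 1.013929 = $4.8922
Market $5.037 > fair $4.8922: forward overpriced → cash-and-carry (buy spot, short the forward).
At maturity, profit = |F_mkt − F*| = |5.037 − 4.8922| = $0.145 per bushel

$0.145 per bushel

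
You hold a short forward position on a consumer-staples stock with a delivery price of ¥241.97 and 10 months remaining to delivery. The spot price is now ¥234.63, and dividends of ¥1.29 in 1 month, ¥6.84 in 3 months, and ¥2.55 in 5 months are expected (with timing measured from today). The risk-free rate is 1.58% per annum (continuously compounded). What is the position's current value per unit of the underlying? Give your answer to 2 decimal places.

¥14.81

PV(remaining dividends) I = 1.29·e^(−0.0158·1/12) + 6.84·e^(−0.0158·3/12) + 2.55·e^(−0.0158·5/12) = 10.6346
Current forward F = (S − I)·e^(rT) = (234.63 − 10.6346)·e^(0.0158·10/12) = 223.9954 × 1.013254 = 226.9642
Value (long) = (F − K)·e^(−rT) = (226.9642 − 241.97) × 0.986920 = -14.8095
Short position value = −(long value) = ¥14.81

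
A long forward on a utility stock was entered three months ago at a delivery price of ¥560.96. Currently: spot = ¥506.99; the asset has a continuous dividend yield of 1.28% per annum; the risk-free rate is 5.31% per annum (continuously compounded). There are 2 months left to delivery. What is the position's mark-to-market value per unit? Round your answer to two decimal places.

-¥50.11

Current fair forward for the remaining 2 months: F = S·e^((r − q)·T), (r − q) = 0.0531 − 0.0128 = 0.0403
F = 506.99 · e^(0.0403 × 2/12) = 506.99 × 1.006739 = 510.4066
Value of long forward = (F − K)·e^(−rT) = (510.4066 − 560.96) · e^(−0.0531·2/12)
= -50.5534 × 0.991189 = -50.11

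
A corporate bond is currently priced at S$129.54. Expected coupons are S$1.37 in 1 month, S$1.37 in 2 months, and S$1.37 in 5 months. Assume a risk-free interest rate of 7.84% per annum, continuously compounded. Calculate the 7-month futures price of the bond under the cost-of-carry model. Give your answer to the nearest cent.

S$131.37

PV(coupons) I = 1.37·e^(−0.0784·1/12) + 1.37·e^(−0.0784·2/12) + 1.37·e^(−0.0784·5/12)
I = 1.3611 + 1.3522 + 1.3260 = 4.0393
F = (S − I)·e^(rT) = (129.54 − 4.0393) · e^(0.0784·7/12)
= 125.5007 · e^0.045733 = 125.5007 × 1.046795 = S$131.37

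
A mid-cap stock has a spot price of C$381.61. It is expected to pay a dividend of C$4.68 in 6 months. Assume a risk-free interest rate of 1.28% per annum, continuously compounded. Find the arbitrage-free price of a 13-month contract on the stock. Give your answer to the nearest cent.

PV(dividends) I = 4.68·e^(−0.0128·6/12)
I = 4.6501
F = (S − I)·e^(rT) = (381.61 − 4.6501) · e^(0.0128·13/12)
= 376.9599 · e^0.013867 = 376.9599 × 1.013964 = C$382.22

C$382.22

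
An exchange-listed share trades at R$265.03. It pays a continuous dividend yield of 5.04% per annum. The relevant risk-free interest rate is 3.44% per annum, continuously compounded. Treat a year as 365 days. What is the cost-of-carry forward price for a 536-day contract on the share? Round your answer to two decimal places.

F = S·e^((r − q)T) = 265.03 · e^((0.0344 − 0.0504) × 536/365)
= 265.03 · e^-0.023496 = 265.03 × 0.976778
F = R$258.88

R$258.88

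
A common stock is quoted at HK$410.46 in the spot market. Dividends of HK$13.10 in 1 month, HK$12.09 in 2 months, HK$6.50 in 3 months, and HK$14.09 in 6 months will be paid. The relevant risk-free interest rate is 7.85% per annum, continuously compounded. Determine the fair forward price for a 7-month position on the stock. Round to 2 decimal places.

PV(dividends) I = 13.10·e^(−0.0785·1/12) + 12.09·e^(−0.0785·2/12) + 6.50·e^(−0.0785·3/12) + 14.09·e^(−0.0785·6/12)
I = 13.0146 + 11.9329 + 6.3737 + 13.5477 = 44.8689
F = (S − I)·e^(rT) = (410.46 − 44.8689) · e^(0.0785·7/12)
= 365.5911 · e^0.045792 = 365.5911 × 1.046857 = HK$382.72

HK$382.72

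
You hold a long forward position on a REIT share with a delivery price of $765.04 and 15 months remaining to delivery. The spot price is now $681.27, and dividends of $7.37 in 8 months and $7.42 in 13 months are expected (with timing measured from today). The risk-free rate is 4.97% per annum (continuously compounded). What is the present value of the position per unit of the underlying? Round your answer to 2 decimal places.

-$51.85

PV(remaining dividends) I = 7.37·e^(−0.0497·8/12) + 7.42·e^(−0.0497·13/12) = 14.1609
Current forward F = (S − I)·e^(rT) = (681.27 − 14.1609)·e^(0.0497·15/12) = 667.1091 × 1.064095 = 709.8675
Value (long) = (F − K)·e^(−rT) = (709.8675 − 765.04) × 0.939765 = -51.8492
Value = -$51.85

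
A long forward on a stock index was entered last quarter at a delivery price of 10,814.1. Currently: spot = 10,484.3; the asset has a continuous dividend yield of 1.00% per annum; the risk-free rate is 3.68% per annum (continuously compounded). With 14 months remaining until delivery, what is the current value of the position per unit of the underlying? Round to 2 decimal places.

Current fair forward for the remaining 14 months: F = S·e^((r − q)·T), (r − q) = 0.0368 − 0.0100 = 0.0268
F = 10484.3 · e^(0.0268 × 14/12) = 10484.3 × 1.03176060 = 10817.2877
Value of long forward = (F − K)·e^(−rT) = (10817.2877 − 10814.1) · e^(−0.0368·14/12)
= 3.1877 × 0.95797525 = 3.05

3.05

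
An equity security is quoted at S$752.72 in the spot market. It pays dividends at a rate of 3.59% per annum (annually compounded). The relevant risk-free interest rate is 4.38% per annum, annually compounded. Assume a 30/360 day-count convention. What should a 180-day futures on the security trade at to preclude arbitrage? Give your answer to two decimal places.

S$755.58

F = S · (1+r)^T / (1+q)^T
= 752.72 × 1.021665 / 1.017792 = 752.72 × 1.003805
F = S$755.58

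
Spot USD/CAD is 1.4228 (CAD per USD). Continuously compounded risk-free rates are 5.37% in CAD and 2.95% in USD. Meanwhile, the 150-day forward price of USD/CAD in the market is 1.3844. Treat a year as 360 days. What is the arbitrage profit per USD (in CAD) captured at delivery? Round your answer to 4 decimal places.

Fair forward: F* = S·e^(carry·T), with carry = (r_CAD − r_USD) = 0.0537 − 0.0295 = 0.0242
F* = 1.4228 · e^(0.0242 × 150/360) = 1.4228 · e^0.010083 = 1.4228 × 1.010134 = 1.4372
Market 1.3844 < fair 1.4372: forward underpriced → reverse cash-and-carry (short spot, go long the forward).
At maturity, profit = |F_mkt − F*| = |1.3844 − 1.4372| = 0.0528 per USD (in CAD)

0.0528 per USD (in CAD)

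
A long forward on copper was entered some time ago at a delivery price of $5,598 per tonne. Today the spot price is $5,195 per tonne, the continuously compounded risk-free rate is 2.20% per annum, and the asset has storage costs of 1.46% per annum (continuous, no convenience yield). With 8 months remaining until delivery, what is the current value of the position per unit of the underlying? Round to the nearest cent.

Current fair forward for the remaining 8 months: F = S·e^((r + u)·T), (r + u) = 0.0220 + 0.0146 = 0.0366
F = 5195 · e^(0.0366 × 8/12) = 5195 × 1.02470012 = 5323.3171
Value of long forward = (F − K)·e^(−rT) = (5323.3171 − 5598) · e^(−0.0220·8/12)
= -274.6829 × 0.98544036 = -270.68

-$270.68 per tonne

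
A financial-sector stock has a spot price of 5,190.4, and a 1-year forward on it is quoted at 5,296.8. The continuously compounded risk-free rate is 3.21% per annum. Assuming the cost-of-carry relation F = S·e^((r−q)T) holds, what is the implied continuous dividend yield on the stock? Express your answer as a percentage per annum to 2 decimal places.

From F = S·e^((r−q)T): (r − q) = ln(F/S)/T
ln(5296.8/5190.4) = ln(1.020499) = 0.020292
(r − q) = 0.020292 / (1) = 0.020292
q = r − ln(F/S)/T = 0.0321 − 0.020292 = 0.011808
q = 1.18%

1.18%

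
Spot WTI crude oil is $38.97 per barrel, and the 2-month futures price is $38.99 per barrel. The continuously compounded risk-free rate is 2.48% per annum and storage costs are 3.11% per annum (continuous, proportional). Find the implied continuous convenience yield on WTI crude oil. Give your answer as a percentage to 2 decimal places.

F = S·e^((r+u−y)T) ⇒ (r+u−y) = ln(F/S)/T
ln(38.99/38.97) = 0.000513; /T ⇒ 0.003078
y = r + u − ln(F/S)/T = 0.0248 + 0.0311 − 0.003078 = 0.052822
y = 5.28%

5.28%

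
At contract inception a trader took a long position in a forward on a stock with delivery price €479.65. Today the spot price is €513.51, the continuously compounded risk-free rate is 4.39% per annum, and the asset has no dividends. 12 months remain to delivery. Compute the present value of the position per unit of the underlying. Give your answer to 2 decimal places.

€54.46

Current fair forward for the remaining 12 months: F = S·e^(r·T), r = 0.0439
F = 513.51 · e^(0.0439 × 12/12) = 513.51 × 1.044878 = 536.5553
Value of long forward = (F − K)·e^(−rT) = (536.5553 − 479.65) · e^(−0.0439·12/12)
= 56.9053 × 0.957050 = 54.46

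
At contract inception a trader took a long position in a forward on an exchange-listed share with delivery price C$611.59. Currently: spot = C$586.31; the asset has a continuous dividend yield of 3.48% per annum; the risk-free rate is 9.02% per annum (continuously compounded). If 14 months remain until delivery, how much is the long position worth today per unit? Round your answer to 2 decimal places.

C$12.48

Current fair forward for the remaining 14 months: F = S·e^((r − q)·T), (r − q) = 0.0902 − 0.0348 = 0.0554
F = 586.31 · e^(0.0554 × 14/12) = 586.31 × 1.066768 = 625.4567
Value of long forward = (F − K)·e^(−rT) = (625.4567 − 611.59) · e^(−0.0902·14/12)
= 13.8667 × 0.900114 = 12.48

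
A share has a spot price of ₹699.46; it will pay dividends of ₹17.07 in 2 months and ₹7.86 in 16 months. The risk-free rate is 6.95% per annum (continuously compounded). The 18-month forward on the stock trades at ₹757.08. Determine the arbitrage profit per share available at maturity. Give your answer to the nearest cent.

₹7.44 per share

PV(dividends) I = 17.07·e^(−0.0695·2/12) + 7.86·e^(−0.0695·16/12) = 24.0378
Fair forward F* = (S − I)·e^(rT) = (699.46 − 24.0378)·e^0.104250 = 675.4222 × 1.109878 = 749.6362
Market ₹757.08 > fair 749.6362: forward overpriced → cash-and-carry (borrow at r, buy the stock and collect the dividends, short the forward).
Profit at T = |F_mkt − F*| = |757.08 − 749.6362| = ₹7.44 per share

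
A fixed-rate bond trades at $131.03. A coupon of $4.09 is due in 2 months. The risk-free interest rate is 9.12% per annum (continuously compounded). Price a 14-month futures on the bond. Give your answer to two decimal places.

$141.26

PV(coupons) I = 4.09·e^(−0.0912·2/12)
I = 4.0283
F = (S − I)·e^(rT) = (131.03 − 4.0283) · e^(0.0912·14/12)
= 127.0017 · e^0.106400 = 127.0017 × 1.112267 = $141.26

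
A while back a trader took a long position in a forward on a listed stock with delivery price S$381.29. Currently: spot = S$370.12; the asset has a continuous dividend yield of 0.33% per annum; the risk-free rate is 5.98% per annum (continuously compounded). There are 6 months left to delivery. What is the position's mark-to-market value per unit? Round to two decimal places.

Current fair forward for the remaining 6 months: F = S·e^((r − q)·T), (r − q) = 0.0598 − 0.0033 = 0.0565
F = 370.12 · e^(0.0565 × 6/12) = 370.12 × 1.028653 = 380.7250
Value of long forward = (F − K)·e^(−rT) = (380.7250 − 381.29) · e^(−0.0598·6/12)
= -0.5650 × 0.970543 = -0.55

-S$0.55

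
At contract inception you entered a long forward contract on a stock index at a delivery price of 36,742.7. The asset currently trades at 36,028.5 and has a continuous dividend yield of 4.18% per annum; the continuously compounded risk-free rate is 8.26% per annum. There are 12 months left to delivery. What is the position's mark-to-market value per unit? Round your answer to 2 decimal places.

Current fair forward for the remaining 12 months: F = S·e^((r − q)·T), (r − q) = 0.0826 − 0.0418 = 0.0408
F = 36028.5 · e^(0.0408 × 12/12) = 36028.5 × 1.04164376 = 37528.8622
Value of long forward = (F − K)·e^(−rT) = (37528.8622 − 36742.7) · e^(−0.0826·12/12)
= 786.1622 × 0.92071936 = 723.83

723.83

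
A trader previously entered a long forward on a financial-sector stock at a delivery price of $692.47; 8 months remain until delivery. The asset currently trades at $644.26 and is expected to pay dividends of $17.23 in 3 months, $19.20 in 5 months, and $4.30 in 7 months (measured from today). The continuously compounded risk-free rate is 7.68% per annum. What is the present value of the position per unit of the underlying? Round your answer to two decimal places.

PV(remaining dividends) I = 17.23·e^(−0.0768·3/12) + 19.20·e^(−0.0768·5/12) + 4.30·e^(−0.0768·7/12) = 39.6093
Current forward F = (S − I)·e^(rT) = (644.26 − 39.6093)·e^(0.0768·8/12) = 604.6507 × 1.052533 = 636.4148
Value (long) = (F − K)·e^(−rT) = (636.4148 − 692.47) × 0.950089 = -53.2574
Value = -$53.26

-$53.26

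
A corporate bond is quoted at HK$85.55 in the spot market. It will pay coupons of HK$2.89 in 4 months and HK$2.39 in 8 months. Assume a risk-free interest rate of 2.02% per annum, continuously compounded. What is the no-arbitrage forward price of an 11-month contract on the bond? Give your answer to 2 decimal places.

HK$81.82

PV(coupons) I = 2.89·e^(−0.0202·4/12) + 2.39·e^(−0.0202·8/12)
I = 2.8706 + 2.3580 = 5.2286
F = (S − I)·e^(rT) = (85.55 − 5.2286) · e^(0.0202·11/12)
= 80.3214 · e^0.018517 = 80.3214 × 1.018690 = HK$81.82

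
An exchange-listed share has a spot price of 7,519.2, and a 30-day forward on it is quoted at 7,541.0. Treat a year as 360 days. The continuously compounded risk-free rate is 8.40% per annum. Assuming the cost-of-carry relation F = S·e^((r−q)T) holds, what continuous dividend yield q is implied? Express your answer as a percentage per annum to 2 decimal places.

4.93%

From F = S·e^((r−q)T): (r − q) = ln(F/S)/T
ln(7541.0/7519.2) = ln(1.002899) = 0.002895
(r − q) = 0.002895 / (30/360) = 0.034740
q = r − ln(F/S)/T = 0.0840 − 0.034740 = 0.049260
q = 4.93%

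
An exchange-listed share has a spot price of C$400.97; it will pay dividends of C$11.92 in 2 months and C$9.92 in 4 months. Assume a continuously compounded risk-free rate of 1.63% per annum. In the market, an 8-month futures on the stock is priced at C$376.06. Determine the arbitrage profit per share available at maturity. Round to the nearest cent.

PV(dividends) I = 11.92·e^(−0.0163·2/12) + 9.92·e^(−0.0163·4/12) = 21.7539
Fair futures F* = (S − I)·e^(rT) = (400.97 − 21.7539)·e^0.010867 = 379.2161 × 1.010926 = 383.3594
Market C$376.06 < fair 383.3594: forward underpriced → reverse cash-and-carry (short the stock, invest proceeds at r, pay the dividends, go long the forward).
Profit at T = |F_mkt − F*| = |376.06 − 383.3594| = C$7.30 per share

C$7.30 per share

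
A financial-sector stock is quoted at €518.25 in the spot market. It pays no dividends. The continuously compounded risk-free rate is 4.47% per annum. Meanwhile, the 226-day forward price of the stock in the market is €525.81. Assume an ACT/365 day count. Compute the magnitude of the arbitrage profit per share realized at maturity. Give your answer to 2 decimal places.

Fair forward: F* = S·e^(carry·T), with carry = r = 0.0447
F* = 518.25 · e^(0.0447 × 226/365) = 518.25 · e^0.027677 = 518.25 × 1.028064 = €532.7942
Market €525.81 < fair €532.7942: forward underpriced → reverse cash-and-carry (short spot, go long the forward).
At maturity, profit = |F_mkt − F*| = |525.81 − 532.7942| = €6.98 per share

€6.98 per share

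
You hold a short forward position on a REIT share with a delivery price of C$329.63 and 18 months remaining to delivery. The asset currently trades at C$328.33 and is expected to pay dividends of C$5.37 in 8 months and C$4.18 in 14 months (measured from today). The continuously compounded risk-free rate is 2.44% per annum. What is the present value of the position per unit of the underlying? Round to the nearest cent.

PV(remaining dividends) I = 5.37·e^(−0.0244·8/12) + 4.18·e^(−0.0244·14/12) = 9.3460
Current forward F = (S − I)·e^(rT) = (328.33 − 9.3460)·e^(0.0244·18/12) = 318.9840 × 1.037278 = 330.8751
Value (long) = (F − K)·e^(−rT) = (330.8751 − 329.63) × 0.964062 = 1.2004
Short position value = −(long value) = -C$1.20

-C$1.20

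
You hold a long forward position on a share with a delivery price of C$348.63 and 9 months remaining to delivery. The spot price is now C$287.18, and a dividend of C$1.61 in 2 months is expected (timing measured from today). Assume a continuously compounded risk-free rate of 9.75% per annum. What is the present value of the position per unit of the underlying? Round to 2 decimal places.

-C$38.45

PV(remaining dividends) I = 1.61·e^(−0.0975·2/12) = 1.5840
Current forward F = (S − I)·e^(rT) = (287.18 − 1.5840)·e^(0.0975·9/12) = 285.5960 × 1.075865 = 307.2627
Value (long) = (F − K)·e^(−rT) = (307.2627 − 348.63) × 0.929485 = -38.4503
Value = -C$38.45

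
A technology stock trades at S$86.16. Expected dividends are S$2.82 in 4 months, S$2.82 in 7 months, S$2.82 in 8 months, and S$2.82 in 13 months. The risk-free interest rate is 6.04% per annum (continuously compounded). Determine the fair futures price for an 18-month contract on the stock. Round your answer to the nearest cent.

PV(dividends) I = 2.82·e^(−0.0604·4/12) + 2.82·e^(−0.0604·7/12) + 2.82·e^(−0.0604·8/12) + 2.82·e^(−0.0604·13/12)
I = 2.7638 + 2.7224 + 2.7087 + 2.6414 = 10.8363
F = (S − I)·e^(rT) = (86.16 − 10.8363) · e^(0.0604·18/12)
= 75.3237 · e^0.090600 = 75.3237 × 1.094831 = S$82.47

S$82.47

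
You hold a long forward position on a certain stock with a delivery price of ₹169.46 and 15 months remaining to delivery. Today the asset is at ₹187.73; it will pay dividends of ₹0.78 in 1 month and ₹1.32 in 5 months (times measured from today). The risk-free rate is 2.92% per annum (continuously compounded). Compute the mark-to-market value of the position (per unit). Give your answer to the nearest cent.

₹22.26

PV(remaining dividends) I = 0.78·e^(−0.0292·1/12) + 1.32·e^(−0.0292·5/12) = 2.0821
Current forward F = (S − I)·e^(rT) = (187.73 − 2.0821)·e^(0.0292·15/12) = 185.6479 × 1.037174 = 192.5492
Value (long) = (F − K)·e^(−rT) = (192.5492 − 169.46) × 0.964158 = 22.2616
Value = ₹22.26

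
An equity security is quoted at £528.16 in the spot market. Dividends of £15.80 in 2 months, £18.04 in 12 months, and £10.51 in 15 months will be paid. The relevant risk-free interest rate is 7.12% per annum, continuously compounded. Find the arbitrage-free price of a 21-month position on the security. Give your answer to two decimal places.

PV(dividends) I = 15.80·e^(−0.0712·2/12) + 18.04·e^(−0.0712·12/12) + 10.51·e^(−0.0712·15/12)
I = 15.6136 + 16.8002 + 9.6150 = 42.0288
F = (S − I)·e^(rT) = (528.16 − 42.0288) · e^(0.0712·21/12)
= 486.1312 · e^0.124600 = 486.1312 × 1.132695 = £550.64

£550.64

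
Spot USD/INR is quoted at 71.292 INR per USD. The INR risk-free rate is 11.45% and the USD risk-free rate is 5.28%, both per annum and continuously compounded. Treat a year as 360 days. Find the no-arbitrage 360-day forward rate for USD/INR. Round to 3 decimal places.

75.829

F = S·e^((r_INR − r_USD)T) = 71.292 · e^((0.1145 − 0.0528) × 360/360)
= 71.292 · e^0.061700 = 71.292 × 1.063643
F = 75.829 INR per USD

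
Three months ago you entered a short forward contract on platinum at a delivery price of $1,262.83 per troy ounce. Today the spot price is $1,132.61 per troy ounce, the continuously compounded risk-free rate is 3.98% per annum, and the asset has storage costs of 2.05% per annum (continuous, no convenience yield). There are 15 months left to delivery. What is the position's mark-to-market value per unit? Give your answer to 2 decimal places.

Current fair forward for the remaining 15 months: F = S·e^((r + u)·T), (r + u) = 0.0398 + 0.0205 = 0.0603
F = 1132.61 · e^(0.0603 × 15/12) = 1132.61 × 1.07828843 = 1221.2803
Value of long forward = (F − K)·e^(−rT) = (1221.2803 − 1262.83) · e^(−0.0398·15/12)
= -41.5497 × 0.95146726 = -39.53
Short position value = −(long value) = $39.53

$39.53 per troy ounce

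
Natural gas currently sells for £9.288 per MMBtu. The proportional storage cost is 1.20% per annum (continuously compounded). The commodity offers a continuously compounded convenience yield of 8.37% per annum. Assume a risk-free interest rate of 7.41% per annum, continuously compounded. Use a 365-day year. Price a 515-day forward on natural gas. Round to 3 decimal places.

£9.320 per MMBtu

Net carry = r + u − y = 0.0741 + 0.0120 − 0.0837 = 0.0024
F = S·e^((r+u−y)T) = 9.288 · e^(0.0024 × 515/365) = 9.288 · e^0.003386
= 9.288 × 1.003392 = £9.320 per MMBtu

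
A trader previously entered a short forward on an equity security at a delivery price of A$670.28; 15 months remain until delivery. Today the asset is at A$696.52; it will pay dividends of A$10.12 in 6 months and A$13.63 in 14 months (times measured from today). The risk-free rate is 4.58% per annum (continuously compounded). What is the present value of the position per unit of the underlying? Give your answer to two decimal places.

-A$40.72

PV(remaining dividends) I = 10.12·e^(−0.0458·6/12) + 13.63·e^(−0.0458·14/12) = 22.8117
Current forward F = (S − I)·e^(rT) = (696.52 − 22.8117)·e^(0.0458·15/12) = 673.7083 × 1.058921 = 713.4039
Value (long) = (F − K)·e^(−rT) = (713.4039 − 670.28) × 0.944358 = 40.7244
Short position value = −(long value) = -A$40.72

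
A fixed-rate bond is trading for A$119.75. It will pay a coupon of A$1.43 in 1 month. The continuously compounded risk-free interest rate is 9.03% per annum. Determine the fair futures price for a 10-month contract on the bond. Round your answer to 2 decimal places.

PV(coupons) I = 1.43·e^(−0.0903·1/12)
I = 1.4193
F = (S − I)·e^(rT) = (119.75 − 1.4193) · e^(0.0903·10/12)
= 118.3307 · e^0.075250 = 118.3307 × 1.078154 = A$127.58

A$127.58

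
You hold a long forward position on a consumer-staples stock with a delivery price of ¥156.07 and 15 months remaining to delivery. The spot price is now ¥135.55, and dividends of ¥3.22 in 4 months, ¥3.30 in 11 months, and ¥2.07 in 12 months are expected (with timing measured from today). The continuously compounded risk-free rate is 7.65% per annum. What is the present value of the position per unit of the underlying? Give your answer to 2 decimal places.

PV(remaining dividends) I = 3.22·e^(−0.0765·4/12) + 3.30·e^(−0.0765·11/12) + 2.07·e^(−0.0765·12/12) = 8.1330
Current forward F = (S − I)·e^(rT) = (135.55 − 8.1330)·e^(0.0765·15/12) = 127.4170 × 1.100346 = 140.2028
Value (long) = (F − K)·e^(−rT) = (140.2028 − 156.07) × 0.908805 = -14.4202
Value = -¥14.42

-¥14.42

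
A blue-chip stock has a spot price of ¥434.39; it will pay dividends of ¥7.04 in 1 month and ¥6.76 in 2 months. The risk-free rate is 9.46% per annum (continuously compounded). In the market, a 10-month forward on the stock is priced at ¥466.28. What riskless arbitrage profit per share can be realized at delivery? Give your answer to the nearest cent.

¥11.02 per share

PV(dividends) I = 7.04·e^(−0.0946·1/12) + 6.76·e^(−0.0946·2/12) = 13.6390
Fair forward F* = (S − I)·e^(rT) = (434.39 − 13.6390)·e^0.078833 = 420.7510 × 1.082024 = 455.2627
Market ¥466.28 > fair 455.2627: forward overpriced → cash-and-carry (borrow at r, buy the stock and collect the dividends, short the forward).
Profit at T = |F_mkt − F*| = |466.28 − 455.2627| = ¥11.02 per share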